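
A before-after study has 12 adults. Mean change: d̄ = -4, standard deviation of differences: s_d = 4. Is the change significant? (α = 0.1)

t = d̄/(s_d/√n) = -4/(4/√12) = -3.464. df = 11, critical t = ±1.796. Reject H₀.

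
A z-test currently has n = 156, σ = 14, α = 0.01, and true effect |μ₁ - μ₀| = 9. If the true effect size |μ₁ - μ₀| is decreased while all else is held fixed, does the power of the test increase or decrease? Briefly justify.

Power decreases: a smaller true effect decreases the non-centrality λ = |μ₁ - μ₀|/(σ/√n).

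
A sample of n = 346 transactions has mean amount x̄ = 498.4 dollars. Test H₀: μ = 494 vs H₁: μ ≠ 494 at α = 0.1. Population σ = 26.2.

z = (x̄ - μ₀)/(σ/√n) = (498.4 - 494)/(26.2/√346) = 3.124. Critical value: ±1.645. Since |3.124| > 1.645, Reject H₀.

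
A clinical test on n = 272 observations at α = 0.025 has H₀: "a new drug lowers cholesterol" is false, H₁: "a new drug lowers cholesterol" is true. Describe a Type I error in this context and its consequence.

Type I error: rejecting H₀ when it is true — concluding that a new drug lowers cholesterol when in fact it is not. Consequence: approving an ineffective drug — patients take a useless medication and may skip effective alternatives.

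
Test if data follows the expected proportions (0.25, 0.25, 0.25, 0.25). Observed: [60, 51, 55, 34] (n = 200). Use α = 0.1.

Expected: [50.0, 50.0, 50.0, 50.0]. χ² = 7.64. df = 3, critical = 6.251. Reject H₀.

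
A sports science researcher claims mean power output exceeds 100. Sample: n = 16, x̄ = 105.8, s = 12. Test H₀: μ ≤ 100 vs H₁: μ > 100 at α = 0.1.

t = (105.8 - 100)/(12/√16) = 1.933, df = 15. Critical t = 1.341. Reject H₀.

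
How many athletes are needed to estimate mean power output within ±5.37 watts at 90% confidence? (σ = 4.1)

n = (z*σ/E)² = (1.645×4.1/5.37)² = 1.6 → n = 2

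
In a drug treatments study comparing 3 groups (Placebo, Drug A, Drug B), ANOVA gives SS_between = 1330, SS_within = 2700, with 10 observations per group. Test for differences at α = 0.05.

df_between = 2, df_within = 27. F = MS_between/MS_within = 665.0/100.0 = 6.65. F_crit ≈ 3.354. Reject H₀. At least one mean differs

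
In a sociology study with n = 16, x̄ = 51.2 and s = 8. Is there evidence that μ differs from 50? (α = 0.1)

t = (x̄ - μ₀)/(s/√n) = (51.2 - 50)/(8/√16) = 0.6. df = 15, critical t = ±1.753. Fail to reject H₀.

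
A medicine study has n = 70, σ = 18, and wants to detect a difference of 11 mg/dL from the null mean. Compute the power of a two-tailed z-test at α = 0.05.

SE = σ/√n = 18/√70 = 2.151. Non-centrality λ = d/SE = 11/2.151 = 5.113. Power ≈ Φ(λ - z_{α/2}) = Φ(5.113 - 1.96) = Φ(3.153) = 0.999.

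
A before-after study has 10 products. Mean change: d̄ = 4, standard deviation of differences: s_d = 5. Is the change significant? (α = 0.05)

t = d̄/(s_d/√n) = 4/(5/√10) = 2.53. df = 9, critical t = ±2.262. Reject H₀.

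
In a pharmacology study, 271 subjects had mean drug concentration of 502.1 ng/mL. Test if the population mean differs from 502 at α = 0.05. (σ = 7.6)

z = (x̄ - μ₀)/(σ/√n) = (502.1 - 502)/(7.6/√271) = 0.217. Critical value: ±1.96. Since |0.217| ≤ 1.96, Fail to reject H₀.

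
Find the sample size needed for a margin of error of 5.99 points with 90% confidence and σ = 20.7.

n = (z*σ/E)² = (1.645×20.7/5.99)² = 32.3 → n = 33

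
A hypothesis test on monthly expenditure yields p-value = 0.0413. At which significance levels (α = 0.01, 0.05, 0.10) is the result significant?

p = 0.0413. Significant at: α = 0.05, 0.1.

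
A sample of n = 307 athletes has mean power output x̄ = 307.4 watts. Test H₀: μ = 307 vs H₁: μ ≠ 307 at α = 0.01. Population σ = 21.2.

z = (x̄ - μ₀)/(σ/√n) = (307.4 - 307)/(21.2/√307) = 0.331. Critical value: ±2.576. Since |0.331| ≤ 2.576, Fail to reject H₀.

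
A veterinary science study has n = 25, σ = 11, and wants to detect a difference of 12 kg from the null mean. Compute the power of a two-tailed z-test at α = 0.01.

SE = σ/√n = 11/√25 = 2.2. Non-centrality λ = d/SE = 12/2.2 = 5.455. Power ≈ Φ(λ - z_{α/2}) = Φ(5.455 - 2.576) = Φ(2.879) = 0.998.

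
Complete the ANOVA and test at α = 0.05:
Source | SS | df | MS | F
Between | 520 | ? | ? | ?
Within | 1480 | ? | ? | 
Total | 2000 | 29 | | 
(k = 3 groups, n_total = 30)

df_between = 2, df_within = 27. MS_between = 260.0, MS_within = 54.81. F = 4.743, F_crit ≈ 3.354. Reject H₀.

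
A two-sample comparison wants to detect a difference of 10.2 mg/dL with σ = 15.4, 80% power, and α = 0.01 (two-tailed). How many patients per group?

n per group = 2(z_α/2 + z_β)²σ²/d² = 2×(2.576 + 0.84)²×15.4²/10.2² = 53.2 → n = 54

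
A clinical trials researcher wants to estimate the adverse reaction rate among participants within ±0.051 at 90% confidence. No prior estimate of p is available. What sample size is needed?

Conservative approach: use p = 0.5 (maximizes p(1-p) = 0.25). n = z²(0.25)/E² = 1.645²×0.25/0.051² = 260.1 → n = 261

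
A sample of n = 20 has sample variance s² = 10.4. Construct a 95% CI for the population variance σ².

df = 19. χ²_{0.025} = 32.852, χ²_{0.975} = 8.907. CI for σ² = ((n-1)s²/χ²_{α/2}, (n-1)s²/χ²_{1-α/2}) = (19·10.4/32.852, 19·10.4/8.907) = (6.01, 22.18)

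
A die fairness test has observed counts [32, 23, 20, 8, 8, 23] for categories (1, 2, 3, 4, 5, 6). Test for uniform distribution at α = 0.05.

Expected = 19 each. χ² = Σ(O-E)²/E = 23.368. df = 5, critical value = 11.07. Reject H₀.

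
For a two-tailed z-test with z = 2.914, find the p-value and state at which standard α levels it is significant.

p = 2·P(Z > |2.914|) = 2·(1 - Φ(2.914)) ≈ 0.0036. Significant at α = 0.1; Significant at α = 0.05; Significant at α = 0.01.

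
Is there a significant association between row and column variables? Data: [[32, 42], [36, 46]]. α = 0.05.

χ² = 0.007. df = 1, critical = 3.841. Fail to reject H₀. No evidence of dependence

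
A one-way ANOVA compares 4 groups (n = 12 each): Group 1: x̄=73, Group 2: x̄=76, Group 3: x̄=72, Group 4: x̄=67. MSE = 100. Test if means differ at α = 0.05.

Grand mean = 72.0. SS_between = 504.0, MS_between = 168.0. F = 1.68, F_crit ≈ 2.816. Fail to reject H₀.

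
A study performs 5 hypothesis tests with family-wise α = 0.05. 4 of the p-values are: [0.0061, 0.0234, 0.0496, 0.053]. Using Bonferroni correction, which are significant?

Bonferroni α = 0.05/5 = 0.01. Significant p-values: [0.0061]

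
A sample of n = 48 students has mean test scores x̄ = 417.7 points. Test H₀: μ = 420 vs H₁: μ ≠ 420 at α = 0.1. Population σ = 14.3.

z = (x̄ - μ₀)/(σ/√n) = (417.7 - 420)/(14.3/√48) = -1.114. Critical value: ±1.645. Since |-1.114| ≤ 1.645, Fail to reject H₀.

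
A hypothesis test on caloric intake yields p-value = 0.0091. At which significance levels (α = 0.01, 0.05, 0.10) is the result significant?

p = 0.0091. Significant at: α = 0.01, 0.05, 0.1.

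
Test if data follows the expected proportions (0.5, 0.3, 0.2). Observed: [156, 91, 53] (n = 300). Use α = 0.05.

Expected: [150.0, 90.0, 60.0]. χ² = 1.068. df = 2, critical = 5.991. Fail to reject H₀.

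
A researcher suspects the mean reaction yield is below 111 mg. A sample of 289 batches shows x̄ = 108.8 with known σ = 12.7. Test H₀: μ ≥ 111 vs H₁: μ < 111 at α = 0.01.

z = -2.945. Critical value: -2.33. Reject H₀.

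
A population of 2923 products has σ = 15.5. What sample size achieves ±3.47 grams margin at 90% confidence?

Without FPC: n₀ = (1.645×15.5/3.47)² = 53.993. With FPC: n = n₀N/(n₀+N-1) = 53.03 → n = 54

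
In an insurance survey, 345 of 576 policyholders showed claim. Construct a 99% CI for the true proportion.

p̂ = 0.599. CI = p̂ ± z*√(p̂(1-p̂)/n) = (0.546, 0.652)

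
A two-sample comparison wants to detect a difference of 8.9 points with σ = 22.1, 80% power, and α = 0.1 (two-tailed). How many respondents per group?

n per group = 2(z_α/2 + z_β)²σ²/d² = 2×(1.645 + 0.84)²×22.1²/8.9² = 76.2 → n = 77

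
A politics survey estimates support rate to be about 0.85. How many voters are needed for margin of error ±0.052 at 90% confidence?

n = z²p(1-p)/E² = 1.645²×0.85×0.15/0.052² = 127.6 → n = 128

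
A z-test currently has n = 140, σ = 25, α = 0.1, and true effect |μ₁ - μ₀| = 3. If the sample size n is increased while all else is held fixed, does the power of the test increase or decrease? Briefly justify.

Power increases: a larger n shrinks the standard error σ/√n, moving the sampling distribution under H₁ further from the critical value.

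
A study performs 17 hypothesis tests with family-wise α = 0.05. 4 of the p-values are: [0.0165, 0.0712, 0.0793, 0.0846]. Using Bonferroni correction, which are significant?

Bonferroni α = 0.05/17 = 0.00294. None of the given p-values are significant.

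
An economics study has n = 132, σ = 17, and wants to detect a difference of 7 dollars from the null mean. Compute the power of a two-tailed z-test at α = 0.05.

SE = σ/√n = 17/√132 = 1.48. Non-centrality λ = d/SE = 7/1.48 = 4.731. Power ≈ Φ(λ - z_{α/2}) = Φ(4.731 - 1.96) = Φ(2.771) = 0.997.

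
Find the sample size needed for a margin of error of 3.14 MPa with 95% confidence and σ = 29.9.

n = (z*σ/E)² = (1.96×29.9/3.14)² = 348.3 → n = 349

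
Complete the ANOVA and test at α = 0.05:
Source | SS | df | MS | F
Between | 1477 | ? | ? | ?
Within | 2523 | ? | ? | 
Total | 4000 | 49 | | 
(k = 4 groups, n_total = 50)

df_between = 3, df_within = 46. MS_between = 492.33, MS_within = 54.85. F = 8.976, F_crit ≈ 2.807. Reject H₀.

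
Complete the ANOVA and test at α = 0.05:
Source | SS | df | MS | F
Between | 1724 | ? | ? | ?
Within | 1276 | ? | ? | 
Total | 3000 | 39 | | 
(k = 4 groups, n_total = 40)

df_between = 3, df_within = 36. MS_between = 574.67, MS_within = 35.44. F = 16.213, F_crit ≈ 2.866. Reject H₀.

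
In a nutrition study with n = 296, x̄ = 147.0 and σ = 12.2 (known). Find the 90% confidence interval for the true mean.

CI = x̄ ± z*(σ/√n) = 147.0 ± 1.645(12.2/√296) = 147.0 ± 1.17 = (145.83, 148.17)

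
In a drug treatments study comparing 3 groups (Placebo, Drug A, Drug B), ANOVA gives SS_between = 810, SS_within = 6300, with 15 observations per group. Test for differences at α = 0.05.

df_between = 2, df_within = 42. F = MS_between/MS_within = 405.0/150.0 = 2.7. F_crit ≈ 3.22. Fail to reject H₀.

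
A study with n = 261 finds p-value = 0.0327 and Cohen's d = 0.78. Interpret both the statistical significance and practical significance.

Statistically significant (p = 0.0327 < 0.05). Cohen's d = 0.78 indicates a medium effect size. Both statistical and practical significance should be considered.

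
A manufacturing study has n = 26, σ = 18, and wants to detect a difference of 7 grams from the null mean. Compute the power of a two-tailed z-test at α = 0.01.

SE = σ/√n = 18/√26 = 3.53. Non-centrality λ = d/SE = 7/3.53 = 1.983. Power ≈ Φ(λ - z_{α/2}) = Φ(1.983 - 2.576) = Φ(-0.593) = 0.277.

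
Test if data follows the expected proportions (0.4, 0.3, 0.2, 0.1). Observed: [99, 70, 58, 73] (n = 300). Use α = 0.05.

Expected: [120.0, 90.0, 60.0, 30.0]. χ² = 69.819. df = 3, critical = 7.815. Reject H₀.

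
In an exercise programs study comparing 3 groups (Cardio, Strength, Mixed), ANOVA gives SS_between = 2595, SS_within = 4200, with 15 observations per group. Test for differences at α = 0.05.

df_between = 2, df_within = 42. F = MS_between/MS_within = 1297.5/100.0 = 12.975. F_crit ≈ 3.22. Reject H₀. At least one mean differs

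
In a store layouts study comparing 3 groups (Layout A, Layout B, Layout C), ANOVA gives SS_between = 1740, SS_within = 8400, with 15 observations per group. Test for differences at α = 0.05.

df_between = 2, df_within = 42. F = MS_between/MS_within = 870.0/200.0 = 4.35. F_crit ≈ 3.22. Reject H₀. At least one mean differs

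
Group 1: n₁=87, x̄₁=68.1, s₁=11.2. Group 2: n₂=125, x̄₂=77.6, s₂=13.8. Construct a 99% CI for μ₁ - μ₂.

Difference = -9.5. SE = √(11.2²/87 + 13.8²/125) = 1.722. CI = (-13.94, -5.06)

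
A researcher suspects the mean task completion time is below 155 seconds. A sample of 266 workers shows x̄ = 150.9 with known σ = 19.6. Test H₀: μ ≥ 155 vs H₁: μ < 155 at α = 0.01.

z = -3.412. Critical value: -2.33. Reject H₀.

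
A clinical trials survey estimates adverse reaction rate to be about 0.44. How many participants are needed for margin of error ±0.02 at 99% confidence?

n = z²p(1-p)/E² = 2.576²×0.44×0.56/0.02² = 4087.6 → n = 4088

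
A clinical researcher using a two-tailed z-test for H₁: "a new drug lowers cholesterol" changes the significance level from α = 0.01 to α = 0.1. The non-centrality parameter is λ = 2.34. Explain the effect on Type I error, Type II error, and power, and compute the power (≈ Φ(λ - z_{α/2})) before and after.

Increasing α from 0.01 to 0.1:
• Type I error rate increases (α is the Type I rate by definition).
• Critical value moves from z_{α/2} = 2.576 to 1.645, so power = Φ(λ - z_{α/2}) goes from Φ(2.34 - 2.576) = 0.407 to Φ(2.34 - 1.645) = 0.756.
• Type II error rate β = 1 - power therefore decreases (0.593 → 0.244).
Appropriate when false negatives are costly — here, shelving an effective drug — patients miss out on a treatment that would have helped.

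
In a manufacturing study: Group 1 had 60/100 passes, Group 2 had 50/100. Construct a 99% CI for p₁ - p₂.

p̂₁ = 0.6, p̂₂ = 0.5. Difference = 0.1. CI = (-0.08, 0.28)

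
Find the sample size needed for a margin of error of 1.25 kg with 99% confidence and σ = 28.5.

n = (z*σ/E)² = (2.576×28.5/1.25)² = 3449.5 → n = 3450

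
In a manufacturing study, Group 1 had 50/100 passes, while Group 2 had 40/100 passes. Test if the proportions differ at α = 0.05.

p̂₁ = 0.5, p̂₂ = 0.4, pooled p̂ = 0.45. z = 1.421. Critical: ±1.96. Fail to reject H₀.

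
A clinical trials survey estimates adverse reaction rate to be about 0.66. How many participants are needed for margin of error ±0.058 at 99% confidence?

n = z²p(1-p)/E² = 2.576²×0.66×0.34/0.058² = 442.6 → n = 443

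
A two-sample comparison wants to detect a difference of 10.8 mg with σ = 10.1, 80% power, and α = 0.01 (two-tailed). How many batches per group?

n per group = 2(z_α/2 + z_β)²σ²/d² = 2×(2.576 + 0.84)²×10.1²/10.8² = 20.4 → n = 21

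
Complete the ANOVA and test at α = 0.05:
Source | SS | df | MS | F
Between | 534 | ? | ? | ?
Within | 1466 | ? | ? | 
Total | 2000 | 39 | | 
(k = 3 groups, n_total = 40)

df_between = 2, df_within = 37. MS_between = 267.0, MS_within = 39.62. F = 6.739, F_crit ≈ 3.252. Reject H₀.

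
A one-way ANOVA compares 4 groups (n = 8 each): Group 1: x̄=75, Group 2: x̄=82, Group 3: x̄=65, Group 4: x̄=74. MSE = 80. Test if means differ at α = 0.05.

Grand mean = 74.0. SS_between = 1168.0, MS_between = 389.33. F = 4.867, F_crit ≈ 2.947. Reject H₀.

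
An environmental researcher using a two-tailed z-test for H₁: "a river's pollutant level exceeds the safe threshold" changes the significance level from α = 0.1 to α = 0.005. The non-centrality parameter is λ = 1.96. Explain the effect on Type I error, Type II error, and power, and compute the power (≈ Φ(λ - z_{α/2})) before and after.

Decreasing α from 0.1 to 0.005:
• Type I error rate decreases (α is the Type I rate by definition).
• Critical value moves from z_{α/2} = 1.645 to 2.807, so power = Φ(λ - z_{α/2}) goes from Φ(1.96 - 1.645) = 0.624 to Φ(1.96 - 2.807) = 0.198.
• Type II error rate β = 1 - power therefore increases (0.376 → 0.802).
Appropriate when false positives are costly — here, shutting down a compliant factory unnecessarily.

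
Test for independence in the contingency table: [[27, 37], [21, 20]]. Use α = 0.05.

χ² = 0.821. df = 1, critical = 3.841. Fail to reject H₀. No evidence of dependence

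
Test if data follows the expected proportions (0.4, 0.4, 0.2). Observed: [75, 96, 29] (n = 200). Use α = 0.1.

Expected: [80.0, 80.0, 40.0]. χ² = 6.537. df = 2, critical = 4.605. Reject H₀.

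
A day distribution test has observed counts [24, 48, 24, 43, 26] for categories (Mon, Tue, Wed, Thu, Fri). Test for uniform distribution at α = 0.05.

Expected = 33 each. χ² = Σ(O-E)²/E = 16.242. df = 4, critical value = 9.488. Reject H₀.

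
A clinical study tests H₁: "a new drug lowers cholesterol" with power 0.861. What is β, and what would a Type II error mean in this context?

β = 1 - power = 1 - 0.861 = 0.139. A Type II error is failing to reject H₀ when H₀ is false (false negative) — here, failing to conclude that a new drug lowers cholesterol when in fact it is true. Consequence: shelving an effective drug — patients miss out on a treatment that would have helped.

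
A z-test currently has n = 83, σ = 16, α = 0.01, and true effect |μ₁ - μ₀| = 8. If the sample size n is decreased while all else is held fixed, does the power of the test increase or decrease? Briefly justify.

Power decreases: a smaller n inflates the standard error σ/√n, pulling the sampling distribution under H₁ back toward the critical value.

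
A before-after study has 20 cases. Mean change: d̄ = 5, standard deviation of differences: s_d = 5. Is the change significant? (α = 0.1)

t = d̄/(s_d/√n) = 5/(5/√20) = 4.472. df = 19, critical t = ±1.729. Reject H₀.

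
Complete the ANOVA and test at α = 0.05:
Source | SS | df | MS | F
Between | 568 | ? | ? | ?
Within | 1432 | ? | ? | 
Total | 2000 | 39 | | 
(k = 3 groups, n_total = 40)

df_between = 2, df_within = 37. MS_between = 284.0, MS_within = 38.7. F = 7.338, F_crit ≈ 3.252. Reject H₀.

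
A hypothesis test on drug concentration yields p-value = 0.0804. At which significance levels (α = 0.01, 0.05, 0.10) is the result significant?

p = 0.0804. Significant at: α = 0.1.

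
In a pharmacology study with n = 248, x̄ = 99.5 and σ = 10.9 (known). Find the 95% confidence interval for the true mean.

CI = x̄ ± z*(σ/√n) = 99.5 ± 1.96(10.9/√248) = 99.5 ± 1.36 = (98.14, 100.86)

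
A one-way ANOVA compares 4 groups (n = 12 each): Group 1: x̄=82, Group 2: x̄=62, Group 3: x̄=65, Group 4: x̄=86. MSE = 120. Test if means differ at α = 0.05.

Grand mean = 73.75. SS_between = 5193.0, MS_between = 1731.0. F = 14.425, F_crit ≈ 2.816. Reject H₀.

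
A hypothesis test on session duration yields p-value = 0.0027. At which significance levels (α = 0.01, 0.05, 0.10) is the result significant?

p = 0.0027. Significant at: α = 0.01, 0.05, 0.1.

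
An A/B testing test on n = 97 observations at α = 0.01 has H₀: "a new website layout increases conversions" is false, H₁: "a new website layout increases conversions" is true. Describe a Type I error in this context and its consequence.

Type I error: rejecting H₀ when it is true — concluding that a new website layout increases conversions when in fact it is not. Consequence: rolling out a layout that doesn't actually help — wasted engineering effort.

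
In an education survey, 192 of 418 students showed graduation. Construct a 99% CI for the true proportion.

p̂ = 0.459. CI = p̂ ± z*√(p̂(1-p̂)/n) = (0.397, 0.522)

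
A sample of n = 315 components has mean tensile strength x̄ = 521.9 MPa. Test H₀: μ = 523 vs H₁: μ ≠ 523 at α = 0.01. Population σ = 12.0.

z = (x̄ - μ₀)/(σ/√n) = (521.9 - 523)/(12.0/√315) = -1.627. Critical value: ±2.576. Since |-1.627| ≤ 2.576, Fail to reject H₀.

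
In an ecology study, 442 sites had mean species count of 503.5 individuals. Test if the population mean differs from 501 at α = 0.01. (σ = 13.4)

z = (x̄ - μ₀)/(σ/√n) = (503.5 - 501)/(13.4/√442) = 3.922. Critical value: ±2.576. Since |3.922| > 2.576, Reject H₀.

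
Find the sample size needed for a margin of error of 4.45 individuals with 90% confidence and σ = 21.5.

n = (z*σ/E)² = (1.645×21.5/4.45)² = 63.2 → n = 64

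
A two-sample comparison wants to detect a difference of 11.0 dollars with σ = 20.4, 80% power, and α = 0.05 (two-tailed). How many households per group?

n per group = 2(z_α/2 + z_β)²σ²/d² = 2×(1.96 + 0.84)²×20.4²/11.0² = 53.9 → n = 54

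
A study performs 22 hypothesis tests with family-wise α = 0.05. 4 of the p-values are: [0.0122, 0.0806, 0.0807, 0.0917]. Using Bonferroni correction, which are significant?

Bonferroni α = 0.05/22 = 0.00227. None of the given p-values are significant.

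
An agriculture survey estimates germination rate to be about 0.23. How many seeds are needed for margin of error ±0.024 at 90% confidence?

n = z²p(1-p)/E² = 1.645²×0.23×0.77/0.024² = 832.01 → n = 833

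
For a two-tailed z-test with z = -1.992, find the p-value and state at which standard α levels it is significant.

p = 2·P(Z > |-1.992|) = 2·(1 - Φ(1.992)) ≈ 0.0464. Significant at α = 0.1; Significant at α = 0.05.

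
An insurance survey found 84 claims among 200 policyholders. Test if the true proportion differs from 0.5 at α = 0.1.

p̂ = 0.42, p₀ = 0.5. z = (p̂ - p₀)/√(p₀(1-p₀)/n) = -2.263. Critical: ±1.645. Reject H₀.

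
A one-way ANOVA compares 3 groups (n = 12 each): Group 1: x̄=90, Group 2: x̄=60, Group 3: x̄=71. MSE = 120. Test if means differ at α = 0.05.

Grand mean = 73.67. SS_between = 5528.0, MS_between = 2764.0. F = 23.033, F_crit ≈ 3.285. Reject H₀.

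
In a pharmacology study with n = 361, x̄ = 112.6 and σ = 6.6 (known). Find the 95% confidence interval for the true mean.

CI = x̄ ± z*(σ/√n) = 112.6 ± 1.96(6.6/√361) = 112.6 ± 0.68 = (111.92, 113.28)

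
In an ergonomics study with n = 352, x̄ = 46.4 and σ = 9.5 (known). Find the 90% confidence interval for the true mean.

CI = x̄ ± z*(σ/√n) = 46.4 ± 1.645(9.5/√352) = 46.4 ± 0.83 = (45.57, 47.23)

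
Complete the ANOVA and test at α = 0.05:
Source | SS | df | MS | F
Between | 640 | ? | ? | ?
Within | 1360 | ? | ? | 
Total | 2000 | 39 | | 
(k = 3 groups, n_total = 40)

df_between = 2, df_within = 37. MS_between = 320.0, MS_within = 36.76. F = 8.706, F_crit ≈ 3.252. Reject H₀.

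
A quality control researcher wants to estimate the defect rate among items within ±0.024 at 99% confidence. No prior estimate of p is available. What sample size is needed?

Conservative approach: use p = 0.5 (maximizes p(1-p) = 0.25). n = z²(0.25)/E² = 2.576²×0.25/0.024² = 2880.1 → n = 2881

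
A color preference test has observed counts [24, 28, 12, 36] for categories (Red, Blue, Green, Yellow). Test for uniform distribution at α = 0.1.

Expected = 25 each. χ² = Σ(O-E)²/E = 12.0. df = 3, critical value = 6.251. Reject H₀.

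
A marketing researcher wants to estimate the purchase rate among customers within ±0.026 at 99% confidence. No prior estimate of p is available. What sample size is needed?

Conservative approach: use p = 0.5 (maximizes p(1-p) = 0.25). n = z²(0.25)/E² = 2.576²×0.25/0.026² = 2454.1 → n = 2455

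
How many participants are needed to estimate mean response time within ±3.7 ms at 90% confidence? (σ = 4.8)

n = (z*σ/E)² = (1.645×4.8/3.7)² = 4.6 → n = 5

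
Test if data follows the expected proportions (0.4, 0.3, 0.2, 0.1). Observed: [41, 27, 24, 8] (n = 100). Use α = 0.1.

Expected: [40.0, 30.0, 20.0, 10.0]. χ² = 1.525. df = 3, critical = 6.251. Fail to reject H₀.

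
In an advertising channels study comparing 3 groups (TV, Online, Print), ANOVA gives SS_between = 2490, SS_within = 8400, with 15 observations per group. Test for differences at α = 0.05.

df_between = 2, df_within = 42. F = MS_between/MS_within = 1245.0/200.0 = 6.225. F_crit ≈ 3.22. Reject H₀. At least one mean differs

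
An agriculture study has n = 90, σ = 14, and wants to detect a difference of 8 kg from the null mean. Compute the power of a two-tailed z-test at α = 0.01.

SE = σ/√n = 14/√90 = 1.476. Non-centrality λ = d/SE = 8/1.476 = 5.421. Power ≈ Φ(λ - z_{α/2}) = Φ(5.421 - 2.576) = Φ(2.845) = 0.998.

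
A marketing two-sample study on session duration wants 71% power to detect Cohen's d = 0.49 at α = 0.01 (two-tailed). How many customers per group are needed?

z_{α/2} = 2.576, z_β = Φ⁻¹(0.71) = 0.553. For small effect (d = 0.49): n per group = 2(z_{α/2} + z_β)²/d² = 2(2.576 + 0.553)²/0.49² = 81.6 → 82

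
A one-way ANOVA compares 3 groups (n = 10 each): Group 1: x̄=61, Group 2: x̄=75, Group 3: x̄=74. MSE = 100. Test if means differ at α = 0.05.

Grand mean = 70.0. SS_between = 1220.0, MS_between = 610.0. F = 6.1, F_crit ≈ 3.354. Reject H₀.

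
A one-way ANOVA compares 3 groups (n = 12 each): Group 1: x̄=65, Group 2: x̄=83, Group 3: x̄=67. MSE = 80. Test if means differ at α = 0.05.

Grand mean = 71.67. SS_between = 2336.0, MS_between = 1168.0. F = 14.6, F_crit ≈ 3.285. Reject H₀.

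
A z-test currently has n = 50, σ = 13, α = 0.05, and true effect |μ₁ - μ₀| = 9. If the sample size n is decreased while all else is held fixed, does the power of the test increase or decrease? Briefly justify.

Power decreases: a smaller n inflates the standard error σ/√n, pulling the sampling distribution under H₁ back toward the critical value.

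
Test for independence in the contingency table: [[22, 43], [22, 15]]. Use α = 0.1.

χ² = 6.306. df = 1, critical = 2.706. Reject H₀. Variables are dependent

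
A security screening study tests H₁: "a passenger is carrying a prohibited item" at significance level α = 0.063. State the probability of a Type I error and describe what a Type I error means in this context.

P(Type I error) = α = 0.063. A Type I error is rejecting H₀ when H₀ is actually true (false positive) — here, concluding that a passenger is carrying a prohibited item when in fact this is not the case. Consequence: detaining an innocent passenger — delay and inconvenience.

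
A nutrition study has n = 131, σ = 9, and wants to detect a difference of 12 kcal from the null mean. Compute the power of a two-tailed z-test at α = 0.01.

SE = σ/√n = 9/√131 = 0.786. Non-centrality λ = d/SE = 12/0.786 = 15.261. Power ≈ Φ(λ - z_{α/2}) = Φ(15.261 - 2.576) = Φ(12.685) = 1.0.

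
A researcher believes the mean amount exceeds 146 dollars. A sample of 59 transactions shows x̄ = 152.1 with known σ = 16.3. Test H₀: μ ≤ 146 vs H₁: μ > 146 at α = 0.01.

z = 2.875. Critical value: 2.33. Reject H₀.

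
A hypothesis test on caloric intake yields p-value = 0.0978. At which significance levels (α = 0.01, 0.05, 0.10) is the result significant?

p = 0.0978. Significant at: α = 0.1.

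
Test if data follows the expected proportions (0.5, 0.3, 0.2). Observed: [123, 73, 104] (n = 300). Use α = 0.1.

Expected: [150.0, 90.0, 60.0]. χ² = 40.338. df = 2, critical = 4.605. Reject H₀.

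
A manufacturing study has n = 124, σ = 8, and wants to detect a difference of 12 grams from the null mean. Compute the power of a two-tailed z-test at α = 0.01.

SE = σ/√n = 8/√124 = 0.718. Non-centrality λ = d/SE = 12/0.718 = 16.703. Power ≈ Φ(λ - z_{α/2}) = Φ(16.703 - 2.576) = Φ(14.127) = 1.0.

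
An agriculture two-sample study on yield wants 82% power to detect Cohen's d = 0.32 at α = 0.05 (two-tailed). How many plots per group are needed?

z_{α/2} = 1.96, z_β = Φ⁻¹(0.82) = 0.915. For small effect (d = 0.32): n per group = 2(z_{α/2} + z_β)²/d² = 2(1.96 + 0.915)²/0.32² = 161.4 → 162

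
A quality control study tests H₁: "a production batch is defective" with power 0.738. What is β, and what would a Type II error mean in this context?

β = 1 - power = 1 - 0.738 = 0.262. A Type II error is failing to reject H₀ when H₀ is false (false negative) — here, failing to conclude that a production batch is defective when in fact it is true. Consequence: shipping a defective batch — faulty products reach customers.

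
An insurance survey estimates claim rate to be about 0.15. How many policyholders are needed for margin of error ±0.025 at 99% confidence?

n = z²p(1-p)/E² = 2.576²×0.15×0.85/0.025² = 1353.7 → n = 1354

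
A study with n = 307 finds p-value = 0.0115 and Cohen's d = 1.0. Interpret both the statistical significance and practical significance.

Statistically significant (p = 0.0115 < 0.05). Cohen's d = 1.0 indicates a large effect size. Both statistical and practical significance should be considered.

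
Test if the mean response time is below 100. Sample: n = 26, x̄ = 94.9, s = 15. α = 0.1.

t = (94.9 - 100)/(15/√26) = -1.734, df = 25. Critical t = -1.316. Reject H₀.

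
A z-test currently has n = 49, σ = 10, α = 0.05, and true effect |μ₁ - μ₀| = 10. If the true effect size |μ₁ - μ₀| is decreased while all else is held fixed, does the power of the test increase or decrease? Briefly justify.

Power decreases: a smaller true effect decreases the non-centrality λ = |μ₁ - μ₀|/(σ/√n).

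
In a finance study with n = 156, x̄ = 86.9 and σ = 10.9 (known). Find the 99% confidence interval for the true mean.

CI = x̄ ± z*(σ/√n) = 86.9 ± 2.576(10.9/√156) = 86.9 ± 2.25 = (84.65, 89.15)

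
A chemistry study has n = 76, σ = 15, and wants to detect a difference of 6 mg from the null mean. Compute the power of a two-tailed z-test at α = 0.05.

SE = σ/√n = 15/√76 = 1.721. Non-centrality λ = d/SE = 6/1.721 = 3.487. Power ≈ Φ(λ - z_{α/2}) = Φ(3.487 - 1.96) = Φ(1.527) = 0.937.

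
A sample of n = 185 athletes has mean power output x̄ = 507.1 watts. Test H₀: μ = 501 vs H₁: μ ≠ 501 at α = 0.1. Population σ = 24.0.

z = (x̄ - μ₀)/(σ/√n) = (507.1 - 501)/(24.0/√185) = 3.457. Critical value: ±1.645. Since |3.457| > 1.645, Reject H₀.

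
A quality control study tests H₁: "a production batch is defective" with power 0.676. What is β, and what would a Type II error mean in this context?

β = 1 - power = 1 - 0.676 = 0.324. A Type II error is failing to reject H₀ when H₀ is false (false negative) — here, failing to conclude that a production batch is defective when in fact it is true. Consequence: shipping a defective batch — faulty products reach customers.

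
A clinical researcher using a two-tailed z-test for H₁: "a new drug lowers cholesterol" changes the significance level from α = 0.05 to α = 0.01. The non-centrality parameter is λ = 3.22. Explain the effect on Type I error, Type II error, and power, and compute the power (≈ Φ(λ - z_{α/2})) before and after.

Decreasing α from 0.05 to 0.01:
• Type I error rate decreases (α is the Type I rate by definition).
• Critical value moves from z_{α/2} = 1.96 to 2.576, so power = Φ(λ - z_{α/2}) goes from Φ(3.22 - 1.96) = 0.896 to Φ(3.22 - 2.576) = 0.74.
• Type II error rate β = 1 - power therefore increases (0.104 → 0.26).
Appropriate when false positives are costly — here, approving an ineffective drug — patients take a useless medication and may skip effective alternatives.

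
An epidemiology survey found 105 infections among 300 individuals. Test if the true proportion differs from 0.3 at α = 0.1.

p̂ = 0.35, p₀ = 0.3. z = (p̂ - p₀)/√(p₀(1-p₀)/n) = 1.89. Critical: ±1.645. Reject H₀.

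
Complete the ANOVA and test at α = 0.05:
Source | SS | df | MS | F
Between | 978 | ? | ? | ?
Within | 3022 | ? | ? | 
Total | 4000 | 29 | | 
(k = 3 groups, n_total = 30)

df_between = 2, df_within = 27. MS_between = 489.0, MS_within = 111.93. F = 4.369, F_crit ≈ 3.354. Reject H₀.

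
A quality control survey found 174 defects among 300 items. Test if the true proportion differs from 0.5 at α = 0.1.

p̂ = 0.58, p₀ = 0.5. z = (p̂ - p₀)/√(p₀(1-p₀)/n) = 2.771. Critical: ±1.645. Reject H₀.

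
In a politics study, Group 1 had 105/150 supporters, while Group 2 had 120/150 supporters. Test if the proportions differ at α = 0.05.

p̂₁ = 0.7, p̂₂ = 0.8, pooled p̂ = 0.75. z = -2.0. Critical: ±1.96. Reject H₀.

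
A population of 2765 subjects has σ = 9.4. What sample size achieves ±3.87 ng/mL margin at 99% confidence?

Without FPC: n₀ = (2.576×9.4/3.87)² = 39.149. With FPC: n = n₀N/(n₀+N-1) = 38.6 → n = 39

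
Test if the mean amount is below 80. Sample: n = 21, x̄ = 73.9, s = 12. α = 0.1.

t = (73.9 - 80)/(12/√21) = -2.329, df = 20. Critical t = -1.325. Reject H₀.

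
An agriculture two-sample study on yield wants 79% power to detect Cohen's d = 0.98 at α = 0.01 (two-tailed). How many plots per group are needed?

z_{α/2} = 2.576, z_β = Φ⁻¹(0.79) = 0.806. For large effect (d = 0.98): n per group = 2(z_{α/2} + z_β)²/d² = 2(2.576 + 0.806)²/0.98² = 23.8 → 24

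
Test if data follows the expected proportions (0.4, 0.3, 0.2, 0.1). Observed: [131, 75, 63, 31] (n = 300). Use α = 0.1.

Expected: [120.0, 90.0, 60.0, 30.0]. χ² = 3.692. df = 3, critical = 6.251. Fail to reject H₀.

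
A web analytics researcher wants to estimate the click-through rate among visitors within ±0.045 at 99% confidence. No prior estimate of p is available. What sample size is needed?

Conservative approach: use p = 0.5 (maximizes p(1-p) = 0.25). n = z²(0.25)/E² = 2.576²×0.25/0.045² = 819.2 → n = 820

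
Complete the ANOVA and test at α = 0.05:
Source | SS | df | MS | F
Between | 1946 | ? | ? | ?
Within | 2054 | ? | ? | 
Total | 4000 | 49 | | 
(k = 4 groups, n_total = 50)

df_between = 3, df_within = 46. MS_between = 648.67, MS_within = 44.65. F = 14.527, F_crit ≈ 2.807. Reject H₀.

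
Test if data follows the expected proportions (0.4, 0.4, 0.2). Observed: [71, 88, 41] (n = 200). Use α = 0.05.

Expected: [80.0, 80.0, 40.0]. χ² = 1.837. df = 2, critical = 5.991. Fail to reject H₀.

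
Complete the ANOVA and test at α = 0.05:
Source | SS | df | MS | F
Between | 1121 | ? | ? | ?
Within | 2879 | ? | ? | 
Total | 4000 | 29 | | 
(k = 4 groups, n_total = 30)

df_between = 3, df_within = 26. MS_between = 373.67, MS_within = 110.73. F = 3.375, F_crit ≈ 2.975. Reject H₀.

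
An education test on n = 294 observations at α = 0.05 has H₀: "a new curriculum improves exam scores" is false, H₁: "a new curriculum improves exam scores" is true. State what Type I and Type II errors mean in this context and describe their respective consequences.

Type I (false positive): concluding that a new curriculum improves exam scores when it is not — adopting a curriculum that gives no real benefit — disruption for nothing. Type II (false negative): failing to conclude that a new curriculum improves exam scores when it is — keeping the old curriculum when the new one would have helped students. Which is costlier depends on domain priorities and is a judgement call rather than a statistical fact.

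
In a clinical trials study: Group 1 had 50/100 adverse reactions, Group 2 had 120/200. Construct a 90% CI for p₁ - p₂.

p̂₁ = 0.5, p̂₂ = 0.6. Difference = -0.1. CI = (-0.2, 0.0)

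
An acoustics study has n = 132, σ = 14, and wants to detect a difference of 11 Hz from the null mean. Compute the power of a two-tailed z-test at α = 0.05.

SE = σ/√n = 14/√132 = 1.219. Non-centrality λ = d/SE = 11/1.219 = 9.027. Power ≈ Φ(λ - z_{α/2}) = Φ(9.027 - 1.96) = Φ(7.067) = 1.0.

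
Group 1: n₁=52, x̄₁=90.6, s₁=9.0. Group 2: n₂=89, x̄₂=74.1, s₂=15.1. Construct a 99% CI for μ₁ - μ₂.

Difference = 16.5. SE = √(9.0²/52 + 15.1²/89) = 2.03. CI = (11.27, 21.73)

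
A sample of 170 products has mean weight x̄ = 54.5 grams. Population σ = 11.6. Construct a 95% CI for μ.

CI = x̄ ± z*(σ/√n) = 54.5 ± 1.96(11.6/√170) = 54.5 ± 1.74 = (52.76, 56.24)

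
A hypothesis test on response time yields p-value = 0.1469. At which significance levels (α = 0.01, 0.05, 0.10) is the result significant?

p = 0.1469. Not significant at any of the given levels.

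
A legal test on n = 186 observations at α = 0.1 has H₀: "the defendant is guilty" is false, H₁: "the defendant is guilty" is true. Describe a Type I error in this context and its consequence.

Type I error: rejecting H₀ when it is true — concluding that the defendant is guilty when in fact it is not. Consequence: convicting an innocent person.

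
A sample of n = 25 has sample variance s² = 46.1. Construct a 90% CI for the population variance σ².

df = 24. χ²_{0.05} = 36.415, χ²_{0.95} = 13.848. CI for σ² = ((n-1)s²/χ²_{α/2}, (n-1)s²/χ²_{1-α/2}) = (24·46.1/36.415, 24·46.1/13.848) = (30.38, 79.9)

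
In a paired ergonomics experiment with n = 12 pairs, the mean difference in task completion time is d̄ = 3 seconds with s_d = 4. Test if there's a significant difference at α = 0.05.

t = d̄/(s_d/√n) = 3/(4/√12) = 2.598. df = 11, critical t = ±2.201. Reject H₀.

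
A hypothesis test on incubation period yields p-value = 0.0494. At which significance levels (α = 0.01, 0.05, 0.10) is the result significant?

p = 0.0494. Significant at: α = 0.05, 0.1.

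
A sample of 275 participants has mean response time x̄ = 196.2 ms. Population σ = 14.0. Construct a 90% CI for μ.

CI = x̄ ± z*(σ/√n) = 196.2 ± 1.645(14.0/√275) = 196.2 ± 1.39 = (194.81, 197.59)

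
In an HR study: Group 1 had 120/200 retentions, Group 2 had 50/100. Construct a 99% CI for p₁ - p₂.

p̂₁ = 0.6, p̂₂ = 0.5. Difference = 0.1. CI = (-0.057, 0.257)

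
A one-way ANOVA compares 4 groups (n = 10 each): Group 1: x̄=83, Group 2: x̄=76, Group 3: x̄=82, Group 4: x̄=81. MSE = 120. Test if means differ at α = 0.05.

Grand mean = 80.5. SS_between = 290.0, MS_between = 96.67. F = 0.806, F_crit ≈ 2.866. Fail to reject H₀.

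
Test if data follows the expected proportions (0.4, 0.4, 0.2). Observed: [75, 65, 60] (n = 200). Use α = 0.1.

Expected: [80.0, 80.0, 40.0]. χ² = 13.125. df = 2, critical = 4.605. Reject H₀.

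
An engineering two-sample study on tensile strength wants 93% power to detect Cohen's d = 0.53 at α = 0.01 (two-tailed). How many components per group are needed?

z_{α/2} = 2.576, z_β = Φ⁻¹(0.93) = 1.476. For medium effect (d = 0.53): n per group = 2(z_{α/2} + z_β)²/d² = 2(2.576 + 1.476)²/0.53² = 116.9 → 117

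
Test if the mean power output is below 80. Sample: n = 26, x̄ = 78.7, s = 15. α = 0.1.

t = (78.7 - 80)/(15/√26) = -0.442, df = 25. Critical t = -1.316. Fail to reject H₀.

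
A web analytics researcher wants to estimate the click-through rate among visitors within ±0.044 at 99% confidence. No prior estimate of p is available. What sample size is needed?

Conservative approach: use p = 0.5 (maximizes p(1-p) = 0.25). n = z²(0.25)/E² = 2.576²×0.25/0.044² = 856.9 → n = 857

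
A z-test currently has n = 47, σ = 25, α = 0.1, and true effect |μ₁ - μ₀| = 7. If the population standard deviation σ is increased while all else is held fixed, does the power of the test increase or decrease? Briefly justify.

Power decreases: a larger σ inflates the standard error σ/√n, pulling the sampling distribution under H₁ back toward the critical value.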